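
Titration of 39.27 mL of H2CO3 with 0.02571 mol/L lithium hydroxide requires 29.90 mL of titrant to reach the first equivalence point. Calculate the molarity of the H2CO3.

0.0196 M

n(LiOH) = 0.02571 x 0.02990 = 0.0007687 mol.
At the first equivalence point, 1 mol OH^- react per mol H2CO3, so n(H2CO3) = 0.0007687 / 1 = 0.0007687 mol.
[H2CO3] = 0.0007687 / 0.03927 L = 0.0196 M.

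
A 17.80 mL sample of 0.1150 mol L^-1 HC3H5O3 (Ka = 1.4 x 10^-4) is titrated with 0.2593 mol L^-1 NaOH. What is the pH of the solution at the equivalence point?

n(HC3H5O3) = 0.1150 x 0.01780 = 0.002047 mol; V(NaOH) at equivalence = 0.002047/0.2593 = 0.007894 L.
At equivalence all the acid is converted to C3H5O3-; total volume = 0.01780 + 0.007894 = 0.02569 L, so [C3H5O3-] = 0.002047/0.02569 = 0.07967 M.
Kb = Kw/Ka = 1.0e-14 / 1.4 x 10^-4 = 7.14e-11.
[OH^-] = sqrt(Kb x [C3H5O3-]) = sqrt(7.14e-11 x 0.07967) = 2.39e-6 M.
pOH = 5.62, so pH = 14.00 - 5.62 = 8.38.

8.38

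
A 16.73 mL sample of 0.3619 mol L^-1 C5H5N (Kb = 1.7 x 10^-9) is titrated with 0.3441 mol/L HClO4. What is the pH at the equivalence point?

2.99

n(C5H5N) = 0.3619 x 0.01673 = 0.006055 mol; V(HClO4) at equivalence = 0.006055/0.3441 = 0.01760 L.
At equivalence the base is fully converted to C5H5NH+; total volume = 0.03433 L, so [C5H5NH+] = 0.006055/0.03433 = 0.1764 M.
Ka(C5H5NH+) = Kw/Kb = 1.0e-14 / 1.7 x 10^-9 = 5.88e-6.
[H^+] = sqrt(Ka x [C5H5NH+]) = sqrt(5.88e-6 x 0.1764) = 0.00102 M.
pH = -log(0.00102) = 2.99.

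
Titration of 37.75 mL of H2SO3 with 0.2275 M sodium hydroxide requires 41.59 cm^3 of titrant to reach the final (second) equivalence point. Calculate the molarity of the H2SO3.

n(NaOH) = 0.2275 x 0.04159 = 0.009462 mol.
At the final (second) equivalence point, 2 mol OH^- react per mol H2SO3, so n(H2SO3) = 0.009462 / 2 = 0.004731 mol.
[H2SO3] = 0.004731 / 0.03775 L = 0.125 M.

0.125 M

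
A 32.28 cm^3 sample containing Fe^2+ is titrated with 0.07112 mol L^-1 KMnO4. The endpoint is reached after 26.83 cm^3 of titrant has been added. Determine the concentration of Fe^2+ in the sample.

n(KMnO4) = 0.07112 x 0.02683 = 0.001908 mol.
From the balanced equation, 1 mol KMnO4 reacts with 5 mol Fe^2+, so n(Fe^2+) = 0.001908 x 5/1 = 0.009541 mol.
[Fe^2+] = 0.009541 / 0.03228 L = 0.296 M.

0.296 M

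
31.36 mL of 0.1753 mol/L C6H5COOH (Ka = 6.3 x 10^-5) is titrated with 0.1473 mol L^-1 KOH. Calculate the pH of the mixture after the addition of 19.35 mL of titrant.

4.23

Initial n(C6H5COOH) = 0.1753 x 0.03136 = 0.005497 mol.
n(KOH) added = 0.1473 x 0.01935 = 0.002850 mol, converting that many moles of C6H5COOH to C6H5COO-.
Remaining n(C6H5COOH) = 0.002647 mol; n(C6H5COO-) = 0.002850 mol.
By Henderson-Hasselbalch, pH = pKa + log([A^-]/[HA]) = 4.20 + log(0.002850/0.002647) = 4.20 + (+0.03) = 4.23.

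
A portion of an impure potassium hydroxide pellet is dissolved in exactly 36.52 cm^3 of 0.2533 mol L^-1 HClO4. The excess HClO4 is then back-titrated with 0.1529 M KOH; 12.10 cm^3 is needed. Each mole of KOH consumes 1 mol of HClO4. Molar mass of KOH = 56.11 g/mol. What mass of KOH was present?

0.415 g

Total n(HClO4) added = 0.2533 x 0.03652 = 0.009251 mol.
n(KOH) used = 0.1529 x 0.01210 = 0.001850 mol, which equals the excess n(HClO4).
So n(HClO4) consumed by the sample = 0.009251 - 0.001850 = 0.007400 mol.
n(KOH) = 0.007400 / 1 = 0.007400 mol.
mass = 0.007400 mol x 56.11 g/mol = 0.415 g.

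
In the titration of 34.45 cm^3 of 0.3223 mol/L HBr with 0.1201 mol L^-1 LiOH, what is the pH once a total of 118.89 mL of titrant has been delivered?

n(acid) = 0.3223 x 0.03445 = 0.01110 mol; n(LiOH) added = 0.1201 x 0.1189 = 0.01428 mol.
Base is in excess by 0.01428 - 0.01110 = 0.003175 mol in a total volume of 0.1533 L.
[OH^-] = 0.003175/0.1533 = 0.02071 M, so pOH = 1.68 and pH = 14.00 - 1.68 = 12.32.

12.32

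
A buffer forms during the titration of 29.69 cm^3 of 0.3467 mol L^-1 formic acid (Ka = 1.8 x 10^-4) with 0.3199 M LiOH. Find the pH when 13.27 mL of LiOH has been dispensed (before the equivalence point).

3.59

Initial n(HCOOH) = 0.3467 x 0.02969 = 0.01029 mol.
n(LiOH) added = 0.3199 x 0.01327 = 0.004245 mol, converting that many moles of HCOOH to HCOO-.
Remaining n(HCOOH) = 0.006048 mol; n(HCOO-) = 0.004245 mol.
By Henderson-Hasselbalch, pH = pKa + log([A^-]/[HA]) = 3.74 + log(0.004245/0.006048) = 3.74 + (-0.15) = 3.59.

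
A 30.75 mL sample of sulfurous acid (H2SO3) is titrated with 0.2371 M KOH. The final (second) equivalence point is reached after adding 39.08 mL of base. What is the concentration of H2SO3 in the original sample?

0.151 M

n(KOH) = 0.2371 x 0.03908 = 0.009266 mol.
At the final (second) equivalence point, 2 mol OH^- react per mol H2SO3, so n(H2SO3) = 0.009266 / 2 = 0.004633 mol.
[H2SO3] = 0.004633 / 0.03075 L = 0.151 M.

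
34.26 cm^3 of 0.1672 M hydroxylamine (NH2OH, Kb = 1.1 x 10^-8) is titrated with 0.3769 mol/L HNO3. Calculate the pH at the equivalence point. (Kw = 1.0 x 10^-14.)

n(NH2OH) = 0.1672 x 0.03426 = 0.005728 mol; V(HNO3) at equivalence = 0.005728/0.3769 = 0.01520 L.
At equivalence the base is fully converted to NH3OH+; total volume = 0.04946 L, so [NH3OH+] = 0.005728/0.04946 = 0.1158 M.
Ka(NH3OH+) = Kw/Kb = 1.0e-14 / 1.1 x 10^-8 = 9.09e-7.
[H^+] = sqrt(Ka x [NH3OH+]) = sqrt(9.09e-7 x 0.1158) = 0.000324 M.
pH = -log(0.000324) = 3.49.

3.49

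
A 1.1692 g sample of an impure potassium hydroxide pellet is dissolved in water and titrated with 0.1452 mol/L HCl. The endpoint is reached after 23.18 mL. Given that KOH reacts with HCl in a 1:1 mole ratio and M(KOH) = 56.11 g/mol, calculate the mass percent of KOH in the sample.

n(HCl) = 0.1452 x 0.02318 = 0.003366 mol.
n(KOH) = 0.003366 / 1 = 0.003366 mol.
mass of KOH = 0.003366 x 56.11 = 0.1889 g.
% purity = 0.1889 / 1.1692 x 100 = 16.2%.

16.2%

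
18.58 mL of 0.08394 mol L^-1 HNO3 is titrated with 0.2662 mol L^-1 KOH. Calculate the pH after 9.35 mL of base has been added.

n(acid) = 0.08394 x 0.01858 = 0.001560 mol; n(KOH) added = 0.2662 x 0.009350 = 0.002489 mol.
Base is in excess by 0.002489 - 0.001560 = 0.0009294 mol in a total volume of 0.02793 L.
[OH^-] = 0.0009294/0.02793 = 0.03327 M, so pOH = 1.48 and pH = 14.00 - 1.48 = 12.52.

12.52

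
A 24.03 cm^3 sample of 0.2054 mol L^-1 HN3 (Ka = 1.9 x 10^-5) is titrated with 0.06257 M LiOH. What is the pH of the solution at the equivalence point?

8.70

n(HN3) = 0.2054 x 0.02403 = 0.004936 mol; V(LiOH) at equivalence = 0.004936/0.06257 = 0.07888 L.
At equivalence all the acid is converted to N3-; total volume = 0.02403 + 0.07888 = 0.1029 L, so [N3-] = 0.004936/0.1029 = 0.04796 M.
Kb = Kw/Ka = 1.0e-14 / 1.9 x 10^-5 = 5.26e-10.
[OH^-] = sqrt(Kb x [N3-]) = sqrt(5.26e-10 x 0.04796) = 5.02e-6 M.
pOH = 5.30, so pH = 14.00 - 5.30 = 8.70.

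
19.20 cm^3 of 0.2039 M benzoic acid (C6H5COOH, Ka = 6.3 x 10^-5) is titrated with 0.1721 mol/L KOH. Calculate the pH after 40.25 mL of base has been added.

12.70

n(acid) = 0.2039 x 0.01920 = 0.003915 mol; n(KOH) added = 0.1721 x 0.04025 = 0.006927 mol.
Base is in excess by 0.006927 - 0.003915 = 0.003012 mol in a total volume of 0.05945 L.
[OH^-] = 0.003012/0.05945 = 0.05067 M, so pOH = 1.30 and pH = 14.00 - 1.30 = 12.70.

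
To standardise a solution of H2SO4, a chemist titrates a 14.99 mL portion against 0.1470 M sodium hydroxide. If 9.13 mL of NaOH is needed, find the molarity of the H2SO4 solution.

0.0448 M

n(NaOH) delivered = 0.1470 x 0.009130 = 0.001342 mol.
The reaction is 1 H2SO4 + 2 NaOH, so n(H2SO4) = 0.001342 x 1/2 = 0.0006711 mol.
[H2SO4] = 0.0006711 mol / 0.01499 L = 0.0448 M.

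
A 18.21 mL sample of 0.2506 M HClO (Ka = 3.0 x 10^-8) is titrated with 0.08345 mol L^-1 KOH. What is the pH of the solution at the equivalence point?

10.16

n(HClO) = 0.2506 x 0.01821 = 0.004563 mol; V(KOH) at equivalence = 0.004563/0.08345 = 0.05468 L.
At equivalence all the acid is converted to ClO-; total volume = 0.01821 + 0.05468 = 0.07289 L, so [ClO-] = 0.004563/0.07289 = 0.06260 M.
Kb = Kw/Ka = 1.0e-14 / 3.0 x 10^-8 = 3.33e-7.
[OH^-] = sqrt(Kb x [ClO-]) = sqrt(3.33e-7 x 0.06260) = 0.000144 M.
pOH = 3.84, so pH = 14.00 - 3.84 = 10.16.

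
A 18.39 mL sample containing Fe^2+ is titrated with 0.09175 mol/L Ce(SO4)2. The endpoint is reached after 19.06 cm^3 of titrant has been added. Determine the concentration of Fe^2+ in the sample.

n(Ce(SO4)2) = 0.09175 x 0.01906 = 0.001749 mol.
From the balanced equation, 1 mol Ce(SO4)2 reacts with 1 mol Fe^2+, so n(Fe^2+) = 0.001749 x 1/1 = 0.001749 mol.
[Fe^2+] = 0.001749 / 0.01839 L = 0.0951 M.

0.0951 M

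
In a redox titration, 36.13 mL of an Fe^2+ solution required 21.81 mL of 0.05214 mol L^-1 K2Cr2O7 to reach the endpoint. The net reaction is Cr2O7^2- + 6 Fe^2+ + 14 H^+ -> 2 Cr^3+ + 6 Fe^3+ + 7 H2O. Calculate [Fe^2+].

n(K2Cr2O7) = 0.05214 x 0.02181 = 0.001137 mol.
From the balanced equation, 1 mol K2Cr2O7 reacts with 6 mol Fe^2+, so n(Fe^2+) = 0.001137 x 6/1 = 0.006823 mol.
[Fe^2+] = 0.006823 / 0.03613 L = 0.189 M.

0.189 M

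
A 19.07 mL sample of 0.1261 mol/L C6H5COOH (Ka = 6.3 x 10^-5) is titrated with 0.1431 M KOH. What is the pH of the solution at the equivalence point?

n(C6H5COOH) = 0.1261 x 0.01907 = 0.002405 mol; V(KOH) at equivalence = 0.002405/0.1431 = 0.01680 L.
At equivalence all the acid is converted to C6H5COO-; total volume = 0.01907 + 0.01680 = 0.03587 L, so [C6H5COO-] = 0.002405/0.03587 = 0.06703 M.
Kb = Kw/Ka = 1.0e-14 / 6.3 x 10^-5 = 1.59e-10.
[OH^-] = sqrt(Kb x [C6H5COO-]) = sqrt(1.59e-10 x 0.06703) = 3.26e-6 M.
pOH = 5.49, so pH = 14.00 - 5.49 = 8.51.

8.51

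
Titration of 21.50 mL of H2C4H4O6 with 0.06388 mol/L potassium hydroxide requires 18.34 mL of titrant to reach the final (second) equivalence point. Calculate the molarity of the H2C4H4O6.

0.0272 M

n(KOH) = 0.06388 x 0.01834 = 0.001172 mol.
At the final (second) equivalence point, 2 mol OH^- react per mol H2C4H4O6, so n(H2C4H4O6) = 0.001172 / 2 = 0.0005858 mol.
[H2C4H4O6] = 0.0005858 / 0.02150 L = 0.0272 M.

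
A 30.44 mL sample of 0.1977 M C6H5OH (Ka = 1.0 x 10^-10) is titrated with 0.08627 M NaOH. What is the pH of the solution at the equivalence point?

n(C6H5OH) = 0.1977 x 0.03044 = 0.006018 mol; V(NaOH) at equivalence = 0.006018/0.08627 = 0.06976 L.
At equivalence all the acid is converted to C6H5O-; total volume = 0.03044 + 0.06976 = 0.1002 L, so [C6H5O-] = 0.006018/0.1002 = 0.06006 M.
Kb = Kw/Ka = 1.0e-14 / 1.0 x 10^-10 = 0.000100.
[OH^-] = sqrt(Kb x [C6H5O-]) = sqrt(0.000100 x 0.06006) = 0.00245 M.
pOH = 2.61, so pH = 14.00 - 2.61 = 11.39.

11.39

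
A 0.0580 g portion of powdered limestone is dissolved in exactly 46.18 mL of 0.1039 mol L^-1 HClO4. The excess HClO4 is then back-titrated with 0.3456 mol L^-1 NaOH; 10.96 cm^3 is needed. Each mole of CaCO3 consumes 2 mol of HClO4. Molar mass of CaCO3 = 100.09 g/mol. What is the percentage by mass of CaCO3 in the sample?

87.2%

Total n(HClO4) added = 0.1039 x 0.04618 = 0.004798 mol.
n(NaOH) used = 0.3456 x 0.01096 = 0.003788 mol, which equals the excess n(HClO4).
So n(HClO4) consumed by the sample = 0.004798 - 0.003788 = 0.001010 mol.
n(CaCO3) = 0.001010 / 2 = 0.0005052 mol.
mass CaCO3 = 0.0005052 x 100.09 = 0.05056 g, so %CaCO3 = 0.05056/0.0580 x 100 = 87.2%.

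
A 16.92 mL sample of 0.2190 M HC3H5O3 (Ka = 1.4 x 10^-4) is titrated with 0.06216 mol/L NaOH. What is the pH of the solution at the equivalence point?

n(HC3H5O3) = 0.2190 x 0.01692 = 0.003705 mol; V(NaOH) at equivalence = 0.003705/0.06216 = 0.05961 L.
At equivalence all the acid is converted to C3H5O3-; total volume = 0.01692 + 0.05961 = 0.07653 L, so [C3H5O3-] = 0.003705/0.07653 = 0.04842 M.
Kb = Kw/Ka = 1.0e-14 / 1.4 x 10^-4 = 7.14e-11.
[OH^-] = sqrt(Kb x [C3H5O3-]) = sqrt(7.14e-11 x 0.04842) = 1.86e-6 M.
pOH = 5.73, so pH = 14.00 - 5.73 = 8.27.

8.27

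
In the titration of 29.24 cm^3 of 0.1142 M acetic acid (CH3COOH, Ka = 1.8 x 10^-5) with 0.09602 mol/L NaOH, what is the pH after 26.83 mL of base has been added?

5.27

Initial n(CH3COOH) = 0.1142 x 0.02924 = 0.003339 mol.
n(NaOH) added = 0.09602 x 0.02683 = 0.002576 mol, converting that many moles of CH3COOH to CH3COO-.
Remaining n(CH3COOH) = 0.0007630 mol; n(CH3COO-) = 0.002576 mol.
By Henderson-Hasselbalch, pH = pKa + log([A^-]/[HA]) = 4.74 + log(0.002576/0.0007630) = 4.74 + (+0.53) = 5.27.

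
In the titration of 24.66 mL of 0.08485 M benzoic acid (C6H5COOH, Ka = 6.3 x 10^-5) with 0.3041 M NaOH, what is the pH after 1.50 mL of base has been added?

Initial n(C6H5COOH) = 0.08485 x 0.02466 = 0.002092 mol.
n(NaOH) added = 0.3041 x 0.001500 = 0.0004561 mol, converting that many moles of C6H5COOH to C6H5COO-.
Remaining n(C6H5COOH) = 0.001636 mol; n(C6H5COO-) = 0.0004561 mol.
By Henderson-Hasselbalch, pH = pKa + log([A^-]/[HA]) = 4.20 + log(0.0004561/0.001636) = 4.20 + (-0.55) = 3.65.

3.65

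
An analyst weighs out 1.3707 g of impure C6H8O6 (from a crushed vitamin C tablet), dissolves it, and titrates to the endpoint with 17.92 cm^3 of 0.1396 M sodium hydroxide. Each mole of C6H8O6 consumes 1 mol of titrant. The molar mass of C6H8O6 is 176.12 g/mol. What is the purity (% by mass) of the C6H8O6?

32.1%

n(NaOH) = 0.1396 x 0.01792 = 0.002502 mol.
n(C6H8O6) = 0.002502 / 1 = 0.002502 mol.
mass of C6H8O6 = 0.002502 x 176.12 = 0.4406 g.
% purity = 0.4406 / 1.3707 x 100 = 32.1%.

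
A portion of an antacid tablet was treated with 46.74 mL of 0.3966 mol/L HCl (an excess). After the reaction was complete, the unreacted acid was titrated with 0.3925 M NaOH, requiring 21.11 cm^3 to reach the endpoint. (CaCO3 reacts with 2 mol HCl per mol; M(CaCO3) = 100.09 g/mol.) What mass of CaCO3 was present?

Total n(HCl) added = 0.3966 x 0.04674 = 0.01854 mol.
n(NaOH) used = 0.3925 x 0.02111 = 0.008286 mol, which equals the excess n(HCl).
So n(HCl) consumed by the sample = 0.01854 - 0.008286 = 0.01025 mol.
n(CaCO3) = 0.01025 / 2 = 0.005126 mol.
mass = 0.005126 mol x 100.09 g/mol = 0.513 g.

0.513 g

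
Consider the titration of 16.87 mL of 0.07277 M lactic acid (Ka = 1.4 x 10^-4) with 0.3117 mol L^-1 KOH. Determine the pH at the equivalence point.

n(HC3H5O3) = 0.07277 x 0.01687 = 0.001228 mol; V(KOH) at equivalence = 0.001228/0.3117 = 0.003938 L.
At equivalence all the acid is converted to C3H5O3-; total volume = 0.01687 + 0.003938 = 0.02081 L, so [C3H5O3-] = 0.001228/0.02081 = 0.05900 M.
Kb = Kw/Ka = 1.0e-14 / 1.4 x 10^-4 = 7.14e-11.
[OH^-] = sqrt(Kb x [C3H5O3-]) = sqrt(7.14e-11 x 0.05900) = 2.05e-6 M.
pOH = 5.69, so pH = 14.00 - 5.69 = 8.31.

8.31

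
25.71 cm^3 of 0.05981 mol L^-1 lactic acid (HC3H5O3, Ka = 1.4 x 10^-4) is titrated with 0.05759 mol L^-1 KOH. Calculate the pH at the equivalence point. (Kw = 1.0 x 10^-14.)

8.16

n(HC3H5O3) = 0.05981 x 0.02571 = 0.001538 mol; V(KOH) at equivalence = 0.001538/0.05759 = 0.02670 L.
At equivalence all the acid is converted to C3H5O3-; total volume = 0.02571 + 0.02670 = 0.05241 L, so [C3H5O3-] = 0.001538/0.05241 = 0.02934 M.
Kb = Kw/Ka = 1.0e-14 / 1.4 x 10^-4 = 7.14e-11.
[OH^-] = sqrt(Kb x [C3H5O3-]) = sqrt(7.14e-11 x 0.02934) = 1.45e-6 M.
pOH = 5.84, so pH = 14.00 - 5.84 = 8.16.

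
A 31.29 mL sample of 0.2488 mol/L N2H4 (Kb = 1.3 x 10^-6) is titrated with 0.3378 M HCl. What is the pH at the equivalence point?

n(N2H4) = 0.2488 x 0.03129 = 0.007785 mol; V(HCl) at equivalence = 0.007785/0.3378 = 0.02305 L.
At equivalence the base is fully converted to N2H5+; total volume = 0.05434 L, so [N2H5+] = 0.007785/0.05434 = 0.1433 M.
Ka(N2H5+) = Kw/Kb = 1.0e-14 / 1.3 x 10^-6 = 7.69e-9.
[H^+] = sqrt(Ka x [N2H5+]) = sqrt(7.69e-9 x 0.1433) = 3.32e-5 M.
pH = -log(3.32e-5) = 4.48.

4.48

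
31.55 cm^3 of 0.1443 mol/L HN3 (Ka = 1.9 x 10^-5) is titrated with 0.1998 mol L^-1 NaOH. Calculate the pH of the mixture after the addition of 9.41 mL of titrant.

4.57

Initial n(HN3) = 0.1443 x 0.03155 = 0.004553 mol.
n(NaOH) added = 0.1998 x 0.009410 = 0.001880 mol, converting that many moles of HN3 to N3-.
Remaining n(HN3) = 0.002673 mol; n(N3-) = 0.001880 mol.
By Henderson-Hasselbalch, pH = pKa + log([A^-]/[HA]) = 4.72 + log(0.001880/0.002673) = 4.72 + (-0.15) = 4.57.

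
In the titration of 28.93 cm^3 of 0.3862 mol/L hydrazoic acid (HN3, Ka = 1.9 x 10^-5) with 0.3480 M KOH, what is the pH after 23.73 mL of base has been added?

Initial n(HN3) = 0.3862 x 0.02893 = 0.01117 mol.
n(KOH) added = 0.3480 x 0.02373 = 0.008258 mol, converting that many moles of HN3 to N3-.
Remaining n(HN3) = 0.002915 mol; n(N3-) = 0.008258 mol.
By Henderson-Hasselbalch, pH = pKa + log([A^-]/[HA]) = 4.72 + log(0.008258/0.002915) = 4.72 + (+0.45) = 5.17.

5.17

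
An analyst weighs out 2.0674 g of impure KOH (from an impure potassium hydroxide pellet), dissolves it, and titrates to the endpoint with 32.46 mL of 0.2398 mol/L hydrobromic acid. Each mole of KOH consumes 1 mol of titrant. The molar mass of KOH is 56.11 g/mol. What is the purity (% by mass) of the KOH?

21.1%

n(HBr) = 0.2398 x 0.03246 = 0.007784 mol.
n(KOH) = 0.007784 / 1 = 0.007784 mol.
mass of KOH = 0.007784 x 56.11 = 0.4368 g.
% purity = 0.4368 / 2.0674 x 100 = 21.1%.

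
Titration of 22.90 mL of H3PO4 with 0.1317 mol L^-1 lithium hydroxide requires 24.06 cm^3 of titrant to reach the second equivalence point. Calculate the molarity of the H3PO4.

0.0692 M

n(LiOH) = 0.1317 x 0.02406 = 0.003169 mol.
At the second equivalence point, 2 mol OH^- react per mol H3PO4, so n(H3PO4) = 0.003169 / 2 = 0.001584 mol.
[H3PO4] = 0.001584 / 0.02290 L = 0.0692 M.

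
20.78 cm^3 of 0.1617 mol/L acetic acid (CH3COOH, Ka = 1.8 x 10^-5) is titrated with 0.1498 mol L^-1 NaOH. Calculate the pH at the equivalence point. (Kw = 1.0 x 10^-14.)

8.82

n(CH3COOH) = 0.1617 x 0.02078 = 0.003360 mol; V(NaOH) at equivalence = 0.003360/0.1498 = 0.02243 L.
At equivalence all the acid is converted to CH3COO-; total volume = 0.02078 + 0.02243 = 0.04321 L, so [CH3COO-] = 0.003360/0.04321 = 0.07776 M.
Kb = Kw/Ka = 1.0e-14 / 1.8 x 10^-5 = 5.56e-10.
[OH^-] = sqrt(Kb x [CH3COO-]) = sqrt(5.56e-10 x 0.07776) = 6.57e-6 M.
pOH = 5.18, so pH = 14.00 - 5.18 = 8.82.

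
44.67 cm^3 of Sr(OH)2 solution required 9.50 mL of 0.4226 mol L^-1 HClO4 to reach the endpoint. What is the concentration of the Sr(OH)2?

n(HClO4) delivered = 0.4226 x 0.009500 = 0.004015 mol.
The reaction is 1 Sr(OH)2 + 2 HClO4, so n(Sr(OH)2) = 0.004015 x 1/2 = 0.002007 mol.
[Sr(OH)2] = 0.002007 mol / 0.04467 L = 0.0449 M.

0.0449 M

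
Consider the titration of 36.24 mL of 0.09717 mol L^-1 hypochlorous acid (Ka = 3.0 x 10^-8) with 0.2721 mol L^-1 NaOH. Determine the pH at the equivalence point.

10.19

n(HClO) = 0.09717 x 0.03624 = 0.003521 mol; V(NaOH) at equivalence = 0.003521/0.2721 = 0.01294 L.
At equivalence all the acid is converted to ClO-; total volume = 0.03624 + 0.01294 = 0.04918 L, so [ClO-] = 0.003521/0.04918 = 0.07160 M.
Kb = Kw/Ka = 1.0e-14 / 3.0 x 10^-8 = 3.33e-7.
[OH^-] = sqrt(Kb x [ClO-]) = sqrt(3.33e-7 x 0.07160) = 0.000154 M.
pOH = 3.81, so pH = 14.00 - 3.81 = 10.19.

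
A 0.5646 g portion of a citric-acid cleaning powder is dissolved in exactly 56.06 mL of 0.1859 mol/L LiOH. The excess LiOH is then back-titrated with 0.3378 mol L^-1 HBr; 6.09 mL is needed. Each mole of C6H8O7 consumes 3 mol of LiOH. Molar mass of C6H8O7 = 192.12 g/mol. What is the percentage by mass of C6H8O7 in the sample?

94.9%

Total n(LiOH) added = 0.1859 x 0.05606 = 0.01042 mol.
n(HBr) used = 0.3378 x 0.006090 = 0.002057 mol, which equals the excess n(LiOH).
So n(LiOH) consumed by the sample = 0.01042 - 0.002057 = 0.008364 mol.
n(C6H8O7) = 0.008364 / 3 = 0.002788 mol.
mass C6H8O7 = 0.002788 x 192.12 = 0.5357 g, so %C6H8O7 = 0.5357/0.5646 x 100 = 94.9%.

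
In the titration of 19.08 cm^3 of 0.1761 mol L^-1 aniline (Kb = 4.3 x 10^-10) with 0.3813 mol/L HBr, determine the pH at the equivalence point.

2.78

n(C6H5NH2) = 0.1761 x 0.01908 = 0.003360 mol; V(HBr) at equivalence = 0.003360/0.3813 = 0.008812 L.
At equivalence the base is fully converted to C6H5NH3+; total volume = 0.02789 L, so [C6H5NH3+] = 0.003360/0.02789 = 0.1205 M.
Ka(C6H5NH3+) = Kw/Kb = 1.0e-14 / 4.3 x 10^-10 = 2.33e-5.
[H^+] = sqrt(Ka x [C6H5NH3+]) = sqrt(2.33e-5 x 0.1205) = 0.00167 M.
pH = -log(0.00167) = 2.78.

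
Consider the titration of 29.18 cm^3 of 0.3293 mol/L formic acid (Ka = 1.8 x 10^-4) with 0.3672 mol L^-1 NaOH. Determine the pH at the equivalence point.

8.49

n(HCOOH) = 0.3293 x 0.02918 = 0.009609 mol; V(NaOH) at equivalence = 0.009609/0.3672 = 0.02617 L.
At equivalence all the acid is converted to HCOO-; total volume = 0.02918 + 0.02617 = 0.05535 L, so [HCOO-] = 0.009609/0.05535 = 0.1736 M.
Kb = Kw/Ka = 1.0e-14 / 1.8 x 10^-4 = 5.56e-11.
[OH^-] = sqrt(Kb x [HCOO-]) = sqrt(5.56e-11 x 0.1736) = 3.11e-6 M.
pOH = 5.51, so pH = 14.00 - 5.51 = 8.49.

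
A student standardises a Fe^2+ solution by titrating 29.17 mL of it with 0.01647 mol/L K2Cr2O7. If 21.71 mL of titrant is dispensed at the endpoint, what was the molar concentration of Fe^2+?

0.0735 M

n(K2Cr2O7) = 0.01647 x 0.02171 = 0.0003576 mol.
From the balanced equation, 1 mol K2Cr2O7 reacts with 6 mol Fe^2+, so n(Fe^2+) = 0.0003576 x 6/1 = 0.002145 mol.
[Fe^2+] = 0.002145 / 0.02917 L = 0.0735 M.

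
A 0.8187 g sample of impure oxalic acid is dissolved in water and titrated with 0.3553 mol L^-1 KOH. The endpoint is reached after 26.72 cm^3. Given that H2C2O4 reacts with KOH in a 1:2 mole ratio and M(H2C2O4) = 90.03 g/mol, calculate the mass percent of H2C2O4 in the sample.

n(KOH) = 0.3553 x 0.02672 = 0.009494 mol.
n(H2C2O4) = 0.009494 / 2 = 0.004747 mol.
mass of H2C2O4 = 0.004747 x 90.03 = 0.4274 g.
% purity = 0.4274 / 0.8187 x 100 = 52.2%.

52.2%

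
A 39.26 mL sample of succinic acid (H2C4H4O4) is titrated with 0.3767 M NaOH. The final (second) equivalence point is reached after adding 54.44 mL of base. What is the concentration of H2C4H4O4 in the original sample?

0.261 M

n(NaOH) = 0.3767 x 0.05444 = 0.02051 mol.
At the final (second) equivalence point, 2 mol OH^- react per mol H2C4H4O4, so n(H2C4H4O4) = 0.02051 / 2 = 0.01025 mol.
[H2C4H4O4] = 0.01025 / 0.03926 L = 0.261 M.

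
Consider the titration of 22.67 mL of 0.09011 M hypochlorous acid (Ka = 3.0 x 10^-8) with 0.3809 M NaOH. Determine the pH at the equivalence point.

10.19

n(HClO) = 0.09011 x 0.02267 = 0.002043 mol; V(NaOH) at equivalence = 0.002043/0.3809 = 0.005363 L.
At equivalence all the acid is converted to ClO-; total volume = 0.02267 + 0.005363 = 0.02803 L, so [ClO-] = 0.002043/0.02803 = 0.07287 M.
Kb = Kw/Ka = 1.0e-14 / 3.0 x 10^-8 = 3.33e-7.
[OH^-] = sqrt(Kb x [ClO-]) = sqrt(3.33e-7 x 0.07287) = 0.000156 M.
pOH = 3.81, so pH = 14.00 - 3.81 = 10.19.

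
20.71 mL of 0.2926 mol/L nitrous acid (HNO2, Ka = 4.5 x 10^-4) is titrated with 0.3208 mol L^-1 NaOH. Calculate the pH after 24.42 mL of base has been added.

n(acid) = 0.2926 x 0.02071 = 0.006060 mol; n(NaOH) added = 0.3208 x 0.02442 = 0.007834 mol.
Base is in excess by 0.007834 - 0.006060 = 0.001774 mol in a total volume of 0.04513 L.
[OH^-] = 0.001774/0.04513 = 0.03931 M, so pOH = 1.41 and pH = 14.00 - 1.41 = 12.59.

12.59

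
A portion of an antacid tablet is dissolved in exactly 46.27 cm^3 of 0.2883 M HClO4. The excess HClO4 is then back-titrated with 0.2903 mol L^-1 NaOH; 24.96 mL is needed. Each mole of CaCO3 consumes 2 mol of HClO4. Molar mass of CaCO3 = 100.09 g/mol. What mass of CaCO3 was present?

Total n(HClO4) added = 0.2883 x 0.04627 = 0.01334 mol.
n(NaOH) used = 0.2903 x 0.02496 = 0.007246 mol, which equals the excess n(HClO4).
So n(HClO4) consumed by the sample = 0.01334 - 0.007246 = 0.006094 mol.
n(CaCO3) = 0.006094 / 2 = 0.003047 mol.
mass = 0.003047 mol x 100.09 g/mol = 0.305 g.

0.305 g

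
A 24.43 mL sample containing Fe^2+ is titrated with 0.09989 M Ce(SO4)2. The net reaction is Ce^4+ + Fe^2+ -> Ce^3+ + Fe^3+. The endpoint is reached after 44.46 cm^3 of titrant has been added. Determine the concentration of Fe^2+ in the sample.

0.182 M

n(Ce(SO4)2) = 0.09989 x 0.04446 = 0.004441 mol.
From the balanced equation, 1 mol Ce(SO4)2 reacts with 1 mol Fe^2+, so n(Fe^2+) = 0.004441 x 1/1 = 0.004441 mol.
[Fe^2+] = 0.004441 / 0.02443 L = 0.182 M.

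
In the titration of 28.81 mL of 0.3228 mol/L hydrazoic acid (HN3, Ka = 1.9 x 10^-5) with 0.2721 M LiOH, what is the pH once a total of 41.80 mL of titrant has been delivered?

12.47

n(acid) = 0.3228 x 0.02881 = 0.009300 mol; n(LiOH) added = 0.2721 x 0.04180 = 0.01137 mol.
Base is in excess by 0.01137 - 0.009300 = 0.002074 mol in a total volume of 0.07061 L.
[OH^-] = 0.002074/0.07061 = 0.02937 M, so pOH = 1.53 and pH = 14.00 - 1.53 = 12.47.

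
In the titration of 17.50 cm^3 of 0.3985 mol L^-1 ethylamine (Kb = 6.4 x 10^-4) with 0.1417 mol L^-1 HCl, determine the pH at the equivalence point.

5.89

n(C2H5NH2) = 0.3985 x 0.01750 = 0.006974 mol; V(HCl) at equivalence = 0.006974/0.1417 = 0.04921 L.
At equivalence the base is fully converted to C2H5NH3+; total volume = 0.06671 L, so [C2H5NH3+] = 0.006974/0.06671 = 0.1045 M.
Ka(C2H5NH3+) = Kw/Kb = 1.0e-14 / 6.4 x 10^-4 = 1.56e-11.
[H^+] = sqrt(Ka x [C2H5NH3+]) = sqrt(1.56e-11 x 0.1045) = 1.28e-6 M.
pH = -log(1.28e-6) = 5.89.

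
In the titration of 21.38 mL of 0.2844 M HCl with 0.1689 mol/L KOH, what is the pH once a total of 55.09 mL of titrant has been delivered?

12.62

n(acid) = 0.2844 x 0.02138 = 0.006080 mol; n(KOH) added = 0.1689 x 0.05509 = 0.009305 mol.
Base is in excess by 0.009305 - 0.006080 = 0.003224 mol in a total volume of 0.07647 L.
[OH^-] = 0.003224/0.07647 = 0.04216 M, so pOH = 1.38 and pH = 14.00 - 1.38 = 12.62.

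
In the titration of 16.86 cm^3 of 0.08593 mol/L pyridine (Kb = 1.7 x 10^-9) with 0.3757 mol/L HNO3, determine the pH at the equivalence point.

3.19

n(C5H5N) = 0.08593 x 0.01686 = 0.001449 mol; V(HNO3) at equivalence = 0.001449/0.3757 = 0.003856 L.
At equivalence the base is fully converted to C5H5NH+; total volume = 0.02072 L, so [C5H5NH+] = 0.001449/0.02072 = 0.06993 M.
Ka(C5H5NH+) = Kw/Kb = 1.0e-14 / 1.7 x 10^-9 = 5.88e-6.
[H^+] = sqrt(Ka x [C5H5NH+]) = sqrt(5.88e-6 x 0.06993) = 0.000641 M.
pH = -log(0.000641) = 3.19.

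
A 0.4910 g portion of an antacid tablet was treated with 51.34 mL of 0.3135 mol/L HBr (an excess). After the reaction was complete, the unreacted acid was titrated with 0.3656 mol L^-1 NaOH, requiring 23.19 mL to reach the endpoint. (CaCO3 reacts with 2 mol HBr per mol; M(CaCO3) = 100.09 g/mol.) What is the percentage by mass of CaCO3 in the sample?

Total n(HBr) added = 0.3135 x 0.05134 = 0.01610 mol.
n(NaOH) used = 0.3656 x 0.02319 = 0.008478 mol, which equals the excess n(HBr).
So n(HBr) consumed by the sample = 0.01610 - 0.008478 = 0.007617 mol.
n(CaCO3) = 0.007617 / 2 = 0.003808 mol.
mass CaCO3 = 0.003808 x 100.09 = 0.3812 g, so %CaCO3 = 0.3812/0.4910 x 100 = 77.6%.

77.6%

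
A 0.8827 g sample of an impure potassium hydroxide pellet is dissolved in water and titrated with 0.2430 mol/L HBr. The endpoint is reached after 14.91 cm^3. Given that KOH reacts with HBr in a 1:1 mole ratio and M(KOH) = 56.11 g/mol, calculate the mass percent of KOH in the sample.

n(HBr) = 0.2430 x 0.01491 = 0.003623 mol.
n(KOH) = 0.003623 / 1 = 0.003623 mol.
mass of KOH = 0.003623 x 56.11 = 0.2033 g.
% purity = 0.2033 / 0.8827 x 100 = 23.0%.

23.0%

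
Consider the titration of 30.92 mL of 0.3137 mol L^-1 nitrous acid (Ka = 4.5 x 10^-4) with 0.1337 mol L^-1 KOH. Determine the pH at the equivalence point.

8.16

n(HNO2) = 0.3137 x 0.03092 = 0.009700 mol; V(KOH) at equivalence = 0.009700/0.1337 = 0.07255 L.
At equivalence all the acid is converted to NO2-; total volume = 0.03092 + 0.07255 = 0.1035 L, so [NO2-] = 0.009700/0.1035 = 0.09375 M.
Kb = Kw/Ka = 1.0e-14 / 4.5 x 10^-4 = 2.22e-11.
[OH^-] = sqrt(Kb x [NO2-]) = sqrt(2.22e-11 x 0.09375) = 1.44e-6 M.
pOH = 5.84, so pH = 14.00 - 5.84 = 8.16.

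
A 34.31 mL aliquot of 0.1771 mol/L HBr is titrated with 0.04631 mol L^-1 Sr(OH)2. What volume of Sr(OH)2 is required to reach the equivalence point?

n(HBr) = 0.1771 mol/L x 0.03431 L = 0.006076 mol.
The neutralisation is 2 HBr : 1 Sr(OH)2, so n(Sr(OH)2) = 0.006076 x 1/2 = 0.003038 mol.
V(Sr(OH)2) = 0.003038 / 0.04631 = 0.06560 L = 65.6 mL.

65.6 mL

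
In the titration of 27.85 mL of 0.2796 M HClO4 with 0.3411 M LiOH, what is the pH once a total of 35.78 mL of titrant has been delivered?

12.84

n(acid) = 0.2796 x 0.02785 = 0.007787 mol; n(LiOH) added = 0.3411 x 0.03578 = 0.01220 mol.
Base is in excess by 0.01220 - 0.007787 = 0.004418 mol in a total volume of 0.06363 L.
[OH^-] = 0.004418/0.06363 = 0.06943 M, so pOH = 1.16 and pH = 14.00 - 1.16 = 12.84.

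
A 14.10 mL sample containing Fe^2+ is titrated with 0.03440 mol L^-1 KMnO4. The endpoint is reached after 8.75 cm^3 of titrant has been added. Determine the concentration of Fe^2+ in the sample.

n(KMnO4) = 0.03440 x 0.008750 = 0.0003010 mol.
From the balanced equation, 1 mol KMnO4 reacts with 5 mol Fe^2+, so n(Fe^2+) = 0.0003010 x 5/1 = 0.001505 mol.
[Fe^2+] = 0.001505 / 0.01410 L = 0.107 M.

0.107 M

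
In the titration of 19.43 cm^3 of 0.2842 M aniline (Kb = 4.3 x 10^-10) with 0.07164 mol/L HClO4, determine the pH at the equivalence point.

n(C6H5NH2) = 0.2842 x 0.01943 = 0.005522 mol; V(HClO4) at equivalence = 0.005522/0.07164 = 0.07708 L.
At equivalence the base is fully converted to C6H5NH3+; total volume = 0.09651 L, so [C6H5NH3+] = 0.005522/0.09651 = 0.05722 M.
Ka(C6H5NH3+) = Kw/Kb = 1.0e-14 / 4.3 x 10^-10 = 2.33e-5.
[H^+] = sqrt(Ka x [C6H5NH3+]) = sqrt(2.33e-5 x 0.05722) = 0.00115 M.
pH = -log(0.00115) = 2.94.

2.94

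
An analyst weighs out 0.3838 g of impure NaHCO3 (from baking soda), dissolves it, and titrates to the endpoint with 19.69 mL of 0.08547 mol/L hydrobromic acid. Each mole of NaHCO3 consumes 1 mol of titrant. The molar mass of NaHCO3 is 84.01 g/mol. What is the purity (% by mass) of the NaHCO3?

n(HBr) = 0.08547 x 0.01969 = 0.001683 mol.
n(NaHCO3) = 0.001683 / 1 = 0.001683 mol.
mass of NaHCO3 = 0.001683 x 84.01 = 0.1414 g.
% purity = 0.1414 / 0.3838 x 100 = 36.8%.

36.8%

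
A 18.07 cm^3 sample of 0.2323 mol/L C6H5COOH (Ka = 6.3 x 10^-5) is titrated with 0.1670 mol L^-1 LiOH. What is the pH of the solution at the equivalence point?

n(C6H5COOH) = 0.2323 x 0.01807 = 0.004198 mol; V(LiOH) at equivalence = 0.004198/0.1670 = 0.02514 L.
At equivalence all the acid is converted to C6H5COO-; total volume = 0.01807 + 0.02514 = 0.04321 L, so [C6H5COO-] = 0.004198/0.04321 = 0.09716 M.
Kb = Kw/Ka = 1.0e-14 / 6.3 x 10^-5 = 1.59e-10.
[OH^-] = sqrt(Kb x [C6H5COO-]) = sqrt(1.59e-10 x 0.09716) = 3.93e-6 M.
pOH = 5.41, so pH = 14.00 - 5.41 = 8.59.

8.59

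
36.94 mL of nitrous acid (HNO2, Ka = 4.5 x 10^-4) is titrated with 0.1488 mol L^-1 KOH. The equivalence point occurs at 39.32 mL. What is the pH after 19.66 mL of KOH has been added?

3.35

19.66 mL is exactly half the equivalence volume (39.32/2), i.e. the half-equivalence point.
There, n(HA) = n(A^-), so pH = pKa = -log(4.5 x 10^-4) = 3.35.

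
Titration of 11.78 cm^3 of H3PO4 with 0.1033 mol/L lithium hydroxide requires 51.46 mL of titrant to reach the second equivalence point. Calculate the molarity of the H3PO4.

0.226 M

n(LiOH) = 0.1033 x 0.05146 = 0.005316 mol.
At the second equivalence point, 2 mol OH^- react per mol H3PO4, so n(H3PO4) = 0.005316 / 2 = 0.002658 mol.
[H3PO4] = 0.002658 / 0.01178 L = 0.226 M.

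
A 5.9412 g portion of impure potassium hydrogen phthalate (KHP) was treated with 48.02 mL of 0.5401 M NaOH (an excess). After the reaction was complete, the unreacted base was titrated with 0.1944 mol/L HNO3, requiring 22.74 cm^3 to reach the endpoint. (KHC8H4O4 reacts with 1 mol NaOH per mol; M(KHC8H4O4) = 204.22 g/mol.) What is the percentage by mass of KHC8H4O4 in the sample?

Total n(NaOH) added = 0.5401 x 0.04802 = 0.02594 mol.
n(HNO3) used = 0.1944 x 0.02274 = 0.004421 mol, which equals the excess n(NaOH).
So n(NaOH) consumed by the sample = 0.02594 - 0.004421 = 0.02151 mol.
n(KHC8H4O4) = 0.02151 / 1 = 0.02151 mol.
mass KHC8H4O4 = 0.02151 x 204.22 = 4.394 g, so %KHC8H4O4 = 4.394/5.9412 x 100 = 74.0%.

74.0%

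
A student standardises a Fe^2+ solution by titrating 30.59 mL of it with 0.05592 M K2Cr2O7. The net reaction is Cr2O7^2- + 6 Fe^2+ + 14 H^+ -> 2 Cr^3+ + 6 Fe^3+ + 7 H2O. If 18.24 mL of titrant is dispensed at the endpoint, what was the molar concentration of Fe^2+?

n(K2Cr2O7) = 0.05592 x 0.01824 = 0.001020 mol.
From the balanced equation, 1 mol K2Cr2O7 reacts with 6 mol Fe^2+, so n(Fe^2+) = 0.001020 x 6/1 = 0.006120 mol.
[Fe^2+] = 0.006120 / 0.03059 L = 0.200 M.

0.200 M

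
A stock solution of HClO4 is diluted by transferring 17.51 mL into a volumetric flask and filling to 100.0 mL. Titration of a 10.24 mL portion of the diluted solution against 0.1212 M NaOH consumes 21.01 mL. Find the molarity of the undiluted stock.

1.42 M

n(NaOH) = 0.1212 x 0.02101 = 0.002546 mol.
n(HClO4) in the aliquot = 0.002546 mol.
[diluted HClO4] = 0.002546 / 0.01024 = 0.2487 M.
Dilution factor = 100.0/17.51 = 5.711, so [stock] = 0.2487 x 5.711 = 1.42 M.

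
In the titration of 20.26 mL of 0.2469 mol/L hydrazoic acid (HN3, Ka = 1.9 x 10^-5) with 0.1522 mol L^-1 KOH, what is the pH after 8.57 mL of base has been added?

Initial n(HN3) = 0.2469 x 0.02026 = 0.005002 mol.
n(KOH) added = 0.1522 x 0.008570 = 0.001304 mol, converting that many moles of HN3 to N3-.
Remaining n(HN3) = 0.003698 mol; n(N3-) = 0.001304 mol.
By Henderson-Hasselbalch, pH = pKa + log([A^-]/[HA]) = 4.72 + log(0.001304/0.003698) = 4.72 + (-0.45) = 4.27.

4.27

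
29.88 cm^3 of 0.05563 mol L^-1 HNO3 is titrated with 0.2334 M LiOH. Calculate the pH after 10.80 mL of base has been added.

n(acid) = 0.05563 x 0.02988 = 0.001662 mol; n(LiOH) added = 0.2334 x 0.01080 = 0.002521 mol.
Base is in excess by 0.002521 - 0.001662 = 0.0008585 mol in a total volume of 0.04068 L.
[OH^-] = 0.0008585/0.04068 = 0.02110 M, so pOH = 1.68 and pH = 14.00 - 1.68 = 12.32.

12.32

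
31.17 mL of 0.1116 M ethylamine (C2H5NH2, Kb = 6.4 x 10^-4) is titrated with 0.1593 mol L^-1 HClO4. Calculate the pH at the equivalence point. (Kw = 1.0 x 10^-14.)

n(C2H5NH2) = 0.1116 x 0.03117 = 0.003479 mol; V(HClO4) at equivalence = 0.003479/0.1593 = 0.02184 L.
At equivalence the base is fully converted to C2H5NH3+; total volume = 0.05301 L, so [C2H5NH3+] = 0.003479/0.05301 = 0.06563 M.
Ka(C2H5NH3+) = Kw/Kb = 1.0e-14 / 6.4 x 10^-4 = 1.56e-11.
[H^+] = sqrt(Ka x [C2H5NH3+]) = sqrt(1.56e-11 x 0.06563) = 1.01e-6 M.
pH = -log(1.01e-6) = 5.99.

5.99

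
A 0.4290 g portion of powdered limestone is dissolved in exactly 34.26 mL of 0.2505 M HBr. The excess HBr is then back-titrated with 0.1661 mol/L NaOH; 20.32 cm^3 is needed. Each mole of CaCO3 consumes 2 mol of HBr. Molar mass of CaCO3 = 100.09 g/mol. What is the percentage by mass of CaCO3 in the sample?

60.7%

Total n(HBr) added = 0.2505 x 0.03426 = 0.008582 mol.
n(NaOH) used = 0.1661 x 0.02032 = 0.003375 mol, which equals the excess n(HBr).
So n(HBr) consumed by the sample = 0.008582 - 0.003375 = 0.005207 mol.
n(CaCO3) = 0.005207 / 2 = 0.002603 mol.
mass CaCO3 = 0.002603 x 100.09 = 0.2606 g, so %CaCO3 = 0.2606/0.4290 x 100 = 60.7%.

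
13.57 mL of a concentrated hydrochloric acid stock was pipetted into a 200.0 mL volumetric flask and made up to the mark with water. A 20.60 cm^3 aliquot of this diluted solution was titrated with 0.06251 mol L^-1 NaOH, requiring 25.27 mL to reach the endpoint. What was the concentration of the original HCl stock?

1.13 M

n(NaOH) = 0.06251 x 0.02527 = 0.001580 mol.
n(HCl) in the aliquot = 0.001580 mol.
[diluted HCl] = 0.001580 / 0.02060 = 0.07668 M.
Dilution factor = 200.0/13.57 = 14.74, so [stock] = 0.07668 x 14.74 = 1.13 M.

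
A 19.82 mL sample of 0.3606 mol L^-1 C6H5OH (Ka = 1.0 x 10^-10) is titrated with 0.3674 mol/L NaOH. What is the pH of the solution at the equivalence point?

11.63

n(C6H5OH) = 0.3606 x 0.01982 = 0.007147 mol; V(NaOH) at equivalence = 0.007147/0.3674 = 0.01945 L.
At equivalence all the acid is converted to C6H5O-; total volume = 0.01982 + 0.01945 = 0.03927 L, so [C6H5O-] = 0.007147/0.03927 = 0.1820 M.
Kb = Kw/Ka = 1.0e-14 / 1.0 x 10^-10 = 0.000100.
[OH^-] = sqrt(Kb x [C6H5O-]) = sqrt(0.000100 x 0.1820) = 0.00427 M.
pOH = 2.37, so pH = 14.00 - 2.37 = 11.63.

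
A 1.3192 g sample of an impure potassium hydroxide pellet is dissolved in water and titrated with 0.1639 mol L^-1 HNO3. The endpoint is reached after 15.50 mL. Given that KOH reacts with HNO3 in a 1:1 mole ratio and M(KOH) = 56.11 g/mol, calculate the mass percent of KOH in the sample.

10.8%

n(HNO3) = 0.1639 x 0.01550 = 0.002540 mol.
n(KOH) = 0.002540 / 1 = 0.002540 mol.
mass of KOH = 0.002540 x 56.11 = 0.1425 g.
% purity = 0.1425 / 1.3192 x 100 = 10.8%.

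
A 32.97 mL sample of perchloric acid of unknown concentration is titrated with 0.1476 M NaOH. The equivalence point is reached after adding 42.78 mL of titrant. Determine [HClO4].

0.192 M

n(NaOH) delivered = 0.1476 x 0.04278 = 0.006314 mol.
For a 1:1 reaction, n(HClO4) = 0.006314 mol.
[HClO4] = 0.006314 mol / 0.03297 L = 0.192 M.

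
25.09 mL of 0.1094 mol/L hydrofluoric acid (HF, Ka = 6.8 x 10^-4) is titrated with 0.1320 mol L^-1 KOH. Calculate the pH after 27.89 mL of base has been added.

n(acid) = 0.1094 x 0.02509 = 0.002745 mol; n(KOH) added = 0.1320 x 0.02789 = 0.003681 mol.
Base is in excess by 0.003681 - 0.002745 = 0.0009366 mol in a total volume of 0.05298 L.
[OH^-] = 0.0009366/0.05298 = 0.01768 M, so pOH = 1.75 and pH = 14.00 - 1.75 = 12.25.

12.25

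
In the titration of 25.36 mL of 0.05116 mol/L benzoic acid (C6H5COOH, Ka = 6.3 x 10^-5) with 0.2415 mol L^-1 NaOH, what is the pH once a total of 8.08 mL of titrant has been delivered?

n(acid) = 0.05116 x 0.02536 = 0.001297 mol; n(NaOH) added = 0.2415 x 0.008080 = 0.001951 mol.
Base is in excess by 0.001951 - 0.001297 = 0.0006539 mol in a total volume of 0.03344 L.
[OH^-] = 0.0006539/0.03344 = 0.01955 M, so pOH = 1.71 and pH = 14.00 - 1.71 = 12.29.

12.29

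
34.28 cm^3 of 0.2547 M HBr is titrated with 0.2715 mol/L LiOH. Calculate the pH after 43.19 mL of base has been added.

12.59

n(acid) = 0.2547 x 0.03428 = 0.008731 mol; n(LiOH) added = 0.2715 x 0.04319 = 0.01173 mol.
Base is in excess by 0.01173 - 0.008731 = 0.002995 mol in a total volume of 0.07747 L.
[OH^-] = 0.002995/0.07747 = 0.03866 M, so pOH = 1.41 and pH = 14.00 - 1.41 = 12.59.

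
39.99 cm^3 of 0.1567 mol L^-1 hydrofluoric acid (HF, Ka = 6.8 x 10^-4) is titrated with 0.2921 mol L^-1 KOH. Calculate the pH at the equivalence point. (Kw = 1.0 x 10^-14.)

8.09

n(HF) = 0.1567 x 0.03999 = 0.006266 mol; V(KOH) at equivalence = 0.006266/0.2921 = 0.02145 L.
At equivalence all the acid is converted to F-; total volume = 0.03999 + 0.02145 = 0.06144 L, so [F-] = 0.006266/0.06144 = 0.1020 M.
Kb = Kw/Ka = 1.0e-14 / 6.8 x 10^-4 = 1.47e-11.
[OH^-] = sqrt(Kb x [F-]) = sqrt(1.47e-11 x 0.1020) = 1.22e-6 M.
pOH = 5.91, so pH = 14.00 - 5.91 = 8.09.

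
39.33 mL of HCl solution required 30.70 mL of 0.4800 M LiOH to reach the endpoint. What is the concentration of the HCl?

n(LiOH) delivered = 0.4800 x 0.03070 = 0.01474 mol.
For a 1:1 reaction, n(HCl) = 0.01474 mol.
[HCl] = 0.01474 mol / 0.03933 L = 0.375 M.

0.375 M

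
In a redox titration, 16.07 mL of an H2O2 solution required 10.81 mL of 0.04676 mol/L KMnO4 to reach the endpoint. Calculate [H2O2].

0.0786 M

n(KMnO4) = 0.04676 x 0.01081 = 0.0005055 mol.
From the balanced equation, 2 mol KMnO4 reacts with 5 mol H2O2, so n(H2O2) = 0.0005055 x 5/2 = 0.001264 mol.
[H2O2] = 0.001264 / 0.01607 L = 0.0786 M.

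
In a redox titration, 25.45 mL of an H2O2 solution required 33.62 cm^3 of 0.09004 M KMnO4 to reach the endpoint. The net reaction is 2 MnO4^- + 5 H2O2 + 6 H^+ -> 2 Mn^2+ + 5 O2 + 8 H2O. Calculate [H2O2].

n(KMnO4) = 0.09004 x 0.03362 = 0.003027 mol.
From the balanced equation, 2 mol KMnO4 reacts with 5 mol H2O2, so n(H2O2) = 0.003027 x 5/2 = 0.007568 mol.
[H2O2] = 0.007568 / 0.02545 L = 0.297 M.

0.297 M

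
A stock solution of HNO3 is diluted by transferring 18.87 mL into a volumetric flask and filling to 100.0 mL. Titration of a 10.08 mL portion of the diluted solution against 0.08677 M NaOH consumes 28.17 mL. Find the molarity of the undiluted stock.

n(NaOH) = 0.08677 x 0.02817 = 0.002444 mol.
n(HNO3) in the aliquot = 0.002444 mol.
[diluted HNO3] = 0.002444 / 0.01008 = 0.2425 M.
Dilution factor = 100.0/18.87 = 5.299, so [stock] = 0.2425 x 5.299 = 1.29 M.

1.29 M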